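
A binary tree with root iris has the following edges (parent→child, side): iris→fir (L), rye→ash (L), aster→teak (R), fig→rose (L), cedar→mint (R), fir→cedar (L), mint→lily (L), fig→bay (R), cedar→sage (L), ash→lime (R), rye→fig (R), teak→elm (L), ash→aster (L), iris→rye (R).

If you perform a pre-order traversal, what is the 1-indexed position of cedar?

3

Pre-order visits the node, then its left subtree, then its right subtree.
Visit iris.
At iris: go left to fir.
  Visit fir.
  At fir: go left to cedar.
    Visit cedar.
    At cedar: go left to sage.
      sage is a leaf — visit sage.
    At cedar: go right to mint.
      Visit mint.
      At mint: go left to lily.
        lily is a leaf — visit lily.
      At mint: no right child.
  At fir: no right child.
At iris: go right to rye.
  Visit rye.
  At rye: go left to ash.
    Visit ash.
    At ash: go left to aster.
      Visit aster.
      At aster: no left child.
      At aster: go right to teak.
        Visit teak.
        At teak: go left to elm.
          elm is a leaf — visit elm.
        At teak: no right child.
    At ash: go right to lime.
      lime is a leaf — visit lime.
  At rye: go right to fig.
    Visit fig.
    At fig: go left to rose.
      rose is a leaf — visit rose.
    At fig: go right to bay.
      bay is a leaf — visit bay.
Full pre-order sequence: iris, fir, cedar, sage, mint, lily, rye, ash, aster, teak, elm, lime, fig, rose, bay.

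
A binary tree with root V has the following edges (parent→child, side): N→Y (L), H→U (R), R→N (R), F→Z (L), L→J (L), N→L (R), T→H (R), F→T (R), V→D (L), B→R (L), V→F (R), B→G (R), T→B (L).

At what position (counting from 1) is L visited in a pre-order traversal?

Pre-order visits the node, then its left subtree, then its right subtree.
Visit V.
At V: go left to D.
  D is a leaf — visit D.
At V: go right to F.
  Visit F.
  At F: go left to Z.
    Z is a leaf — visit Z.
  At F: go right to T.
    Visit T.
    At T: go left to B.
      Visit B.
      At B: go left to R.
        Visit R.
        At R: no left child.
        At R: go right to N.
          Visit N.
          At N: go left to Y.
            Y is a leaf — visit Y.
          At N: go right to L.
            Visit L.
            At L: go left to J.
              J is a leaf — visit J.
            At L: no right child.
      At B: go right to G.
        G is a leaf — visit G.
    At T: go right to H.
      Visit H.
      At H: no left child.
      At H: go right to U.
        U is a leaf — visit U.
Full pre-order sequence: V, D, F, Z, T, B, R, N, Y, L, J, G, H, U.

10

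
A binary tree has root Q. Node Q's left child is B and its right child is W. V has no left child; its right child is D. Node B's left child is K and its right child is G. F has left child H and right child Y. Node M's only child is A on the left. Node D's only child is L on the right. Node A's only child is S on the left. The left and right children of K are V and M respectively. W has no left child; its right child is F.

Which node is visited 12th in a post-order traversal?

Post-order visits the left subtree, then the right subtree, then the node.
At Q: go left to B.
  At B: go left to K.
    At K: go left to V.
      At V: no left child.
      At V: go right to D.
        At D: no left child.
        At D: go right to L.
          L is a leaf — visit L.
        Visit D.
      Visit V.
    At K: go right to M.
      At M: go left to A.
        At A: go left to S.
          S is a leaf — visit S.
        At A: no right child.
        Visit A.
      At M: no right child.
      Visit M.
    Visit K.
  At B: go right to G.
    G is a leaf — visit G.
  Visit B.
At Q: go right to W.
  At W: no left child.
  At W: go right to F.
    At F: go left to H.
      H is a leaf — visit H.
    At F: go right to Y.
      Y is a leaf — visit Y.
    Visit F.
  Visit W.
Visit Q.
Full post-order sequence: L, D, V, S, A, M, K, G, B, H, Y, F, W, Q.

F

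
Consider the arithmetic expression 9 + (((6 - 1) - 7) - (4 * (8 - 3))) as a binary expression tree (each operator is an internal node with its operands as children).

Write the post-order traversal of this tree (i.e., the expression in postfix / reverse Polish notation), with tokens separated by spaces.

9 6 1 - 7 - 4 8 3 - * - +

Post-order on an expression tree gives postfix notation: for each operator, emit left operand, right operand, then the operator.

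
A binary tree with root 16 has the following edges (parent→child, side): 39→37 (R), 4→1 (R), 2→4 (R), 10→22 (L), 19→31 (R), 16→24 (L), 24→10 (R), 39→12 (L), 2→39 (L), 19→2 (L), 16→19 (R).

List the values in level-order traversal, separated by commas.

16, 24, 19, 10, 2, 31, 22, 39, 4, 12, 37, 1

Level-order visits nodes level by level from the root, left to right within each level.
Level 0: 16
Level 1: 24, 19
Level 2: 10, 2, 31
Level 3: 22, 39, 4
Level 4: 12, 37, 1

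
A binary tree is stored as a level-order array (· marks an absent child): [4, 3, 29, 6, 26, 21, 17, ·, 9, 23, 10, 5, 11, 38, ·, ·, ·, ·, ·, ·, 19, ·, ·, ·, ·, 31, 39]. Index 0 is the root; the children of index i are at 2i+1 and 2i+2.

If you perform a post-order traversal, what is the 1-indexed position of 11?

11

Post-order visits the left subtree, then the right subtree, then the node.
At 4: go left to 3.
  At 3: go left to 6.
    At 6: no left child.
    At 6: go right to 9.
      9 is a leaf — visit 9.
    Visit 6.
  At 3: go right to 26.
    At 26: go left to 23.
      At 23: no left child.
      At 23: go right to 19.
        19 is a leaf — visit 19.
      Visit 23.
    At 26: go right to 10.
      10 is a leaf — visit 10.
    Visit 26.
  Visit 3.
At 4: go right to 29.
  At 29: go left to 21.
    At 21: go left to 5.
      5 is a leaf — visit 5.
    At 21: go right to 11.
      At 11: go left to 31.
        31 is a leaf — visit 31.
      At 11: go right to 39.
        39 is a leaf — visit 39.
      Visit 11.
    Visit 21.
  At 29: go right to 17.
    At 17: go left to 38.
      38 is a leaf — visit 38.
    At 17: no right child.
    Visit 17.
  Visit 29.
Visit 4.
Full post-order sequence: 9, 6, 19, 23, 10, 26, 3, 5, 31, 39, 11, 21, 38, 17, 29, 4.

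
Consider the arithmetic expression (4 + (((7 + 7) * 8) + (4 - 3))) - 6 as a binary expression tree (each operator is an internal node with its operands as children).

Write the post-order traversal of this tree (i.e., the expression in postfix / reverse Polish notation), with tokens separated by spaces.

Post-order on an expression tree gives postfix notation: for each operator, emit left operand, right operand, then the operator.

4 7 7 + 8 * 4 3 - + + 6 -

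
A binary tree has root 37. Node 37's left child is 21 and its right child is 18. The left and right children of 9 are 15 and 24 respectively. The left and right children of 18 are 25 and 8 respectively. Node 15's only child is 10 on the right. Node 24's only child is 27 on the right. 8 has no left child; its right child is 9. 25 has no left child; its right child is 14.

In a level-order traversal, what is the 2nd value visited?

Level-order visits nodes level by level from the root, left to right within each level.
Level 0: 37
Level 1: 21, 18
Level 2: 25, 8
Level 3: 14, 9
Level 4: 15, 24
Level 5: 10, 27
Full level-order sequence: 37, 21, 18, 25, 8, 14, 9, 15, 24, 10, 27.

21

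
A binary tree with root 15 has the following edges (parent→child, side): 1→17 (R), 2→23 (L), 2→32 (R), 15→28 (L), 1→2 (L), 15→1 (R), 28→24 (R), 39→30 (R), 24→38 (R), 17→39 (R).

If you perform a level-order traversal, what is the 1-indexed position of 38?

Level-order visits nodes level by level from the root, left to right within each level.
Level 0: 15
Level 1: 28, 1
Level 2: 24, 2, 17
Level 3: 38, 23, 32, 39
Level 4: 30
Full level-order sequence: 15, 28, 1, 24, 2, 17, 38, 23, 32, 39, 30.

7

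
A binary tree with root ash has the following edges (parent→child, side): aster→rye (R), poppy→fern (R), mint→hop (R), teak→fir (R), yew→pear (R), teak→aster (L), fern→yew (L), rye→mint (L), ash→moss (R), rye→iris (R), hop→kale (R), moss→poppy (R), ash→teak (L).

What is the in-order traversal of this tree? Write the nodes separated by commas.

In-order visits the left subtree, then the node, then the right subtree.
At ash: go left to teak.
  At teak: go left to aster.
    At aster: no left child.
    Visit aster.
    At aster: go right to rye.
      At rye: go left to mint.
        At mint: no left child.
        Visit mint.
        At mint: go right to hop.
          At hop: no left child.
          Visit hop.
          At hop: go right to kale.
            kale is a leaf — visit kale.
      Visit rye.
      At rye: go right to iris.
        iris is a leaf — visit iris.
  Visit teak.
  At teak: go right to fir.
    fir is a leaf — visit fir.
Visit ash.
At ash: go right to moss.
  At moss: no left child.
  Visit moss.
  At moss: go right to poppy.
    At poppy: no left child.
    Visit poppy.
    At poppy: go right to fern.
      At fern: go left to yew.
        At yew: no left child.
        Visit yew.
        At yew: go right to pear.
          pear is a leaf — visit pear.
      Visit fern.
      At fern: no right child.

aster, mint, hop, kale, rye, iris, teak, fir, ash, moss, poppy, yew, pear, fern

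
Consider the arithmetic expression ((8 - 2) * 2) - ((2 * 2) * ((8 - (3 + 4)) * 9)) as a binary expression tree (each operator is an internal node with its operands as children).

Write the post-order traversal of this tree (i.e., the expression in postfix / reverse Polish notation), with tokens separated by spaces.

8 2 - 2 * 2 2 * 8 3 4 + - 9 * * -

Post-order on an expression tree gives postfix notation: for each operator, emit left operand, right operand, then the operator.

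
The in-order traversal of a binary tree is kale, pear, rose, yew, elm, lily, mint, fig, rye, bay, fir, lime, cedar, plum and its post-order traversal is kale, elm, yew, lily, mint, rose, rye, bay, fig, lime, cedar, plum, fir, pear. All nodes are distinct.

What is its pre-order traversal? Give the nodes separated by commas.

pear, kale, fir, fig, rose, mint, lily, yew, elm, bay, rye, plum, cedar, lime

The last element of post-order is the root; it splits in-order into left and right subtrees.
Root pear: left subtree has 1 node {kale}, right has 12 {rose, yew, elm, lily, mint, fig, rye, bay, fir, lime, cedar, plum}.
  Root fir: left subtree has 8 nodes {rose, yew, elm, lily, mint, fig, rye, bay}, right has 3 {lime, cedar, plum}.
    Root fig: left subtree has 5 nodes {rose, yew, elm, lily, mint}, right has 2 {rye, bay}.
      Root rose: left subtree has 0 nodes { }, right has 4 {yew, elm, lily, mint}.
        Root mint: left subtree has 3 nodes {yew, elm, lily}, right has 0 { }.
          Root lily: left subtree has 2 nodes {yew, elm}, right has 0 { }.
            Root yew: left subtree has 0 nodes { }, right has 1 {elm}.
      Root bay: left subtree has 1 node {rye}, right has 0 { }.
    Root plum: left subtree has 2 nodes {lime, cedar}, right has 0 { }.
      Root cedar: left subtree has 1 node {lime}, right has 0 { }.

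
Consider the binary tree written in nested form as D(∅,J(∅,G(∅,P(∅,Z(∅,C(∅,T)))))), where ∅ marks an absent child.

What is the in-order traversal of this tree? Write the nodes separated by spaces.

D J G P Z C T

In-order visits the left subtree, then the node, then the right subtree.
At D: no left child.
Visit D.
At D: go right to J.
  At J: no left child.
  Visit J.
  At J: go right to G.
    At G: no left child.
    Visit G.
    At G: go right to P.
      At P: no left child.
      Visit P.
      At P: go right to Z.
        At Z: no left child.
        Visit Z.
        At Z: go right to C.
          At C: no left child.
          Visit C.
          At C: go right to T.
            T is a leaf — visit T.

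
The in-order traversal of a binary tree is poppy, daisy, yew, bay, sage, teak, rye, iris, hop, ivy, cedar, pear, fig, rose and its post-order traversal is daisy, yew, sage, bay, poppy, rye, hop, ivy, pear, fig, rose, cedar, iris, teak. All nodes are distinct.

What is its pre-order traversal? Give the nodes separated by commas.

The last element of post-order is the root; it splits in-order into left and right subtrees.
Root teak: left subtree has 5 nodes {poppy, daisy, yew, bay, sage}, right has 8 {rye, iris, hop, ivy, cedar, pear, fig, rose}.
  Root poppy: left subtree has 0 nodes { }, right has 4 {daisy, yew, bay, sage}.
    Root bay: left subtree has 2 nodes {daisy, yew}, right has 1 {sage}.
      Root yew: left subtree has 1 node {daisy}, right has 0 { }.
  Root iris: left subtree has 1 node {rye}, right has 6 {hop, ivy, cedar, pear, fig, rose}.
    Root cedar: left subtree has 2 nodes {hop, ivy}, right has 3 {pear, fig, rose}.
      Root ivy: left subtree has 1 node {hop}, right has 0 { }.
      Root rose: left subtree has 2 nodes {pear, fig}, right has 0 { }.
        Root fig: left subtree has 1 node {pear}, right has 0 { }.

teak, poppy, bay, yew, daisy, sage, iris, rye, cedar, ivy, hop, rose, fig, pear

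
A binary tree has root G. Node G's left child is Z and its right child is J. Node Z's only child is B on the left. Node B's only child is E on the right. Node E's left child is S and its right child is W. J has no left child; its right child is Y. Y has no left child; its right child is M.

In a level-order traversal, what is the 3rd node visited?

J

Level-order visits nodes level by level from the root, left to right within each level.
Level 0: G
Level 1: Z, J
Level 2: B, Y
Level 3: E, M
Level 4: S, W
Full level-order sequence: G, Z, J, B, Y, E, M, S, W.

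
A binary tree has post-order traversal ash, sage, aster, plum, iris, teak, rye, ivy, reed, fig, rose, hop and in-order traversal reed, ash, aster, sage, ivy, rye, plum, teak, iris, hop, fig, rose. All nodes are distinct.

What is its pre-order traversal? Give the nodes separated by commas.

The last element of post-order is the root; it splits in-order into left and right subtrees.
Root hop: left subtree has 9 nodes {reed, ash, aster, sage, ivy, rye, plum, teak, iris}, right has 2 {fig, rose}.
  Root reed: left subtree has 0 nodes { }, right has 8 {ash, aster, sage, ivy, rye, plum, teak, iris}.
    Root ivy: left subtree has 3 nodes {ash, aster, sage}, right has 4 {rye, plum, teak, iris}.
      Root aster: left subtree has 1 node {ash}, right has 1 {sage}.
      Root rye: left subtree has 0 nodes { }, right has 3 {plum, teak, iris}.
        Root teak: left subtree has 1 node {plum}, right has 1 {iris}.
  Root rose: left subtree has 1 node {fig}, right has 0 { }.

hop, reed, ivy, aster, ash, sage, rye, teak, plum, iris, rose, fig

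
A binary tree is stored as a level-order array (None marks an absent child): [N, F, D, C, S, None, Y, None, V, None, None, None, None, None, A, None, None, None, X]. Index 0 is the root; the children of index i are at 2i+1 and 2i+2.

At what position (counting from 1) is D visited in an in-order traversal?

7

In-order visits the left subtree, then the node, then the right subtree.
At N: go left to F.
  At F: go left to C.
    At C: no left child.
    Visit C.
    At C: go right to V.
      At V: no left child.
      Visit V.
      At V: go right to X.
        X is a leaf — visit X.
  Visit F.
  At F: go right to S.
    S is a leaf — visit S.
Visit N.
At N: go right to D.
  At D: no left child.
  Visit D.
  At D: go right to Y.
    At Y: no left child.
    Visit Y.
    At Y: go right to A.
      A is a leaf — visit A.
Full in-order sequence: C, V, X, F, S, N, D, Y, A.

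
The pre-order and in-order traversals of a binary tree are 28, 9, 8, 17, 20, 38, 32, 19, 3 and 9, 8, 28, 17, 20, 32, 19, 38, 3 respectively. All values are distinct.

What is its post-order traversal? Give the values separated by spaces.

The first element of pre-order is the root; it splits in-order into left and right subtrees.
Root 28: left subtree has 2 nodes {9, 8}, right has 6 {17, 20, 32, 19, 38, 3}.
  Root 9: left subtree has 0 nodes { }, right has 1 {8}.
  Root 17: left subtree has 0 nodes { }, right has 5 {20, 32, 19, 38, 3}.
    Root 20: left subtree has 0 nodes { }, right has 4 {32, 19, 38, 3}.
      Root 38: left subtree has 2 nodes {32, 19}, right has 1 {3}.
        Root 32: left subtree has 0 nodes { }, right has 1 {19}.

8 9 19 32 3 38 20 17 28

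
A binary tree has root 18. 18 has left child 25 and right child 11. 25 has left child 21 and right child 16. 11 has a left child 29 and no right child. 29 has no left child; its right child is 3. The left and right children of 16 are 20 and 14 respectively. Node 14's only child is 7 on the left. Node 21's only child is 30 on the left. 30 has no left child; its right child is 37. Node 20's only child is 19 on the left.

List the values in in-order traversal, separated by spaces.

In-order visits the left subtree, then the node, then the right subtree.
At 18: go left to 25.
  At 25: go left to 21.
    At 21: go left to 30.
      At 30: no left child.
      Visit 30.
      At 30: go right to 37.
        37 is a leaf — visit 37.
    Visit 21.
    At 21: no right child.
  Visit 25.
  At 25: go right to 16.
    At 16: go left to 20.
      At 20: go left to 19.
        19 is a leaf — visit 19.
      Visit 20.
      At 20: no right child.
    Visit 16.
    At 16: go right to 14.
      At 14: go left to 7.
        7 is a leaf — visit 7.
      Visit 14.
      At 14: no right child.
Visit 18.
At 18: go right to 11.
  At 11: go left to 29.
    At 29: no left child.
    Visit 29.
    At 29: go right to 3.
      3 is a leaf — visit 3.
  Visit 11.
  At 11: no right child.

30 37 21 25 19 20 16 7 14 18 29 3 11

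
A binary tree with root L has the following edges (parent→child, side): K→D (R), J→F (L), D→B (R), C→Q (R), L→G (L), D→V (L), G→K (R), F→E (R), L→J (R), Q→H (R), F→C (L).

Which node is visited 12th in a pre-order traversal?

Pre-order visits the node, then its left subtree, then its right subtree.
Visit L.
At L: go left to G.
  Visit G.
  At G: no left child.
  At G: go right to K.
    Visit K.
    At K: no left child.
    At K: go right to D.
      Visit D.
      At D: go left to V.
        V is a leaf — visit V.
      At D: go right to B.
        B is a leaf — visit B.
At L: go right to J.
  Visit J.
  At J: go left to F.
    Visit F.
    At F: go left to C.
      Visit C.
      At C: no left child.
      At C: go right to Q.
        Visit Q.
        At Q: no left child.
        At Q: go right to H.
          H is a leaf — visit H.
    At F: go right to E.
      E is a leaf — visit E.
  At J: no right child.
Full pre-order sequence: L, G, K, D, V, B, J, F, C, Q, H, E.

E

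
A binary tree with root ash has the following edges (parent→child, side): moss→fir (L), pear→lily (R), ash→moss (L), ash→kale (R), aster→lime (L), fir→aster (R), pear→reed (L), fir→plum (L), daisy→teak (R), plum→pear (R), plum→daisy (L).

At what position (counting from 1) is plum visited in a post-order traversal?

6

Post-order visits the left subtree, then the right subtree, then the node.
At ash: go left to moss.
  At moss: go left to fir.
    At fir: go left to plum.
      At plum: go left to daisy.
        At daisy: no left child.
        At daisy: go right to teak.
          teak is a leaf — visit teak.
        Visit daisy.
      At plum: go right to pear.
        At pear: go left to reed.
          reed is a leaf — visit reed.
        At pear: go right to lily.
          lily is a leaf — visit lily.
        Visit pear.
      Visit plum.
    At fir: go right to aster.
      At aster: go left to lime.
        lime is a leaf — visit lime.
      At aster: no right child.
      Visit aster.
    Visit fir.
  At moss: no right child.
  Visit moss.
At ash: go right to kale.
  kale is a leaf — visit kale.
Visit ash.
Full post-order sequence: teak, daisy, reed, lily, pear, plum, lime, aster, fir, moss, kale, ash.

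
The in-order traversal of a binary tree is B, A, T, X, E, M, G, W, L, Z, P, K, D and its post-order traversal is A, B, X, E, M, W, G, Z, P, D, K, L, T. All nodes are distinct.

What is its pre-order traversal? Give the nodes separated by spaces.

The last element of post-order is the root; it splits in-order into left and right subtrees.
Root T: left subtree has 2 nodes {B, A}, right has 10 {X, E, M, G, W, L, Z, P, K, D}.
  Root B: left subtree has 0 nodes { }, right has 1 {A}.
  Root L: left subtree has 5 nodes {X, E, M, G, W}, right has 4 {Z, P, K, D}.
    Root G: left subtree has 3 nodes {X, E, M}, right has 1 {W}.
      Root M: left subtree has 2 nodes {X, E}, right has 0 { }.
        Root E: left subtree has 1 node {X}, right has 0 { }.
    Root K: left subtree has 2 nodes {Z, P}, right has 1 {D}.
      Root P: left subtree has 1 node {Z}, right has 0 { }.

T B A L G M E X W K P Z D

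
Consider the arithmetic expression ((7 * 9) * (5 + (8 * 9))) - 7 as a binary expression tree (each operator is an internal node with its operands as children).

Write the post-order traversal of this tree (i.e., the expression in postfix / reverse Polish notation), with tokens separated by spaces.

7 9 * 5 8 9 * + * 7 -

Post-order on an expression tree gives postfix notation: for each operator, emit left operand, right operand, then the operator.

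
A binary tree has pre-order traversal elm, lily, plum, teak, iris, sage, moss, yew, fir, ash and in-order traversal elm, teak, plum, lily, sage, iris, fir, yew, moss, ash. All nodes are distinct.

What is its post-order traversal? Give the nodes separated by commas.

The first element of pre-order is the root; it splits in-order into left and right subtrees.
Root elm: left subtree has 0 nodes { }, right has 9 {teak, plum, lily, sage, iris, fir, yew, moss, ash}.
  Root lily: left subtree has 2 nodes {teak, plum}, right has 6 {sage, iris, fir, yew, moss, ash}.
    Root plum: left subtree has 1 node {teak}, right has 0 { }.
    Root iris: left subtree has 1 node {sage}, right has 4 {fir, yew, moss, ash}.
      Root moss: left subtree has 2 nodes {fir, yew}, right has 1 {ash}.
        Root yew: left subtree has 1 node {fir}, right has 0 { }.

teak, plum, sage, fir, yew, ash, moss, iris, lily, elm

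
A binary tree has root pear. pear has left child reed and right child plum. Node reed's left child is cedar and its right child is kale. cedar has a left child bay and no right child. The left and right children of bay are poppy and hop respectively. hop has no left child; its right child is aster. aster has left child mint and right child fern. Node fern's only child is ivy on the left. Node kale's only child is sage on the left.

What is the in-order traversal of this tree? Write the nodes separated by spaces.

In-order visits the left subtree, then the node, then the right subtree.
At pear: go left to reed.
  At reed: go left to cedar.
    At cedar: go left to bay.
      At bay: go left to poppy.
        poppy is a leaf — visit poppy.
      Visit bay.
      At bay: go right to hop.
        At hop: no left child.
        Visit hop.
        At hop: go right to aster.
          At aster: go left to mint.
            mint is a leaf — visit mint.
          Visit aster.
          At aster: go right to fern.
            At fern: go left to ivy.
              ivy is a leaf — visit ivy.
            Visit fern.
            At fern: no right child.
    Visit cedar.
    At cedar: no right child.
  Visit reed.
  At reed: go right to kale.
    At kale: go left to sage.
      sage is a leaf — visit sage.
    Visit kale.
    At kale: no right child.
Visit pear.
At pear: go right to plum.
  plum is a leaf — visit plum.

poppy bay hop mint aster ivy fern cedar reed sage kale pear plum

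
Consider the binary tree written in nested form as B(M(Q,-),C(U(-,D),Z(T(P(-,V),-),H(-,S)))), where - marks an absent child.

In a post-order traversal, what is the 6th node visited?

P

Post-order visits the left subtree, then the right subtree, then the node.
At B: go left to M.
  At M: go left to Q.
    Q is a leaf — visit Q.
  At M: no right child.
  Visit M.
At B: go right to C.
  At C: go left to U.
    At U: no left child.
    At U: go right to D.
      D is a leaf — visit D.
    Visit U.
  At C: go right to Z.
    At Z: go left to T.
      At T: go left to P.
        At P: no left child.
        At P: go right to V.
          V is a leaf — visit V.
        Visit P.
      At T: no right child.
      Visit T.
    At Z: go right to H.
      At H: no left child.
      At H: go right to S.
        S is a leaf — visit S.
      Visit H.
    Visit Z.
  Visit C.
Visit B.
Full post-order sequence: Q, M, D, U, V, P, T, S, H, Z, C, B.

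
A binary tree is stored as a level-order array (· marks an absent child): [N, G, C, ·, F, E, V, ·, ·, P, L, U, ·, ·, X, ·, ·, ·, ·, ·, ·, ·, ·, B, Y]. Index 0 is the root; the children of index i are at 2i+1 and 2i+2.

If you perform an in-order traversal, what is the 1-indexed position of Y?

In-order visits the left subtree, then the node, then the right subtree.
At N: go left to G.
  At G: no left child.
  Visit G.
  At G: go right to F.
    At F: go left to P.
      P is a leaf — visit P.
    Visit F.
    At F: go right to L.
      L is a leaf — visit L.
Visit N.
At N: go right to C.
  At C: go left to E.
    At E: go left to U.
      At U: go left to B.
        B is a leaf — visit B.
      Visit U.
      At U: go right to Y.
        Y is a leaf — visit Y.
    Visit E.
    At E: no right child.
  Visit C.
  At C: go right to V.
    At V: no left child.
    Visit V.
    At V: go right to X.
      X is a leaf — visit X.
Full in-order sequence: G, P, F, L, N, B, U, Y, E, C, V, X.

8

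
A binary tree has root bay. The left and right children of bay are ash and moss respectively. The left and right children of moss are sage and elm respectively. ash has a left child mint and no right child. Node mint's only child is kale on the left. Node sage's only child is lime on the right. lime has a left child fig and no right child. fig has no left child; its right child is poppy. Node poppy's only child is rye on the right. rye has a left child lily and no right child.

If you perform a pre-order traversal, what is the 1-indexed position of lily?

Pre-order visits the node, then its left subtree, then its right subtree.
Visit bay.
At bay: go left to ash.
  Visit ash.
  At ash: go left to mint.
    Visit mint.
    At mint: go left to kale.
      kale is a leaf — visit kale.
    At mint: no right child.
  At ash: no right child.
At bay: go right to moss.
  Visit moss.
  At moss: go left to sage.
    Visit sage.
    At sage: no left child.
    At sage: go right to lime.
      Visit lime.
      At lime: go left to fig.
        Visit fig.
        At fig: no left child.
        At fig: go right to poppy.
          Visit poppy.
          At poppy: no left child.
          At poppy: go right to rye.
            Visit rye.
            At rye: go left to lily.
              lily is a leaf — visit lily.
            At rye: no right child.
      At lime: no right child.
  At moss: go right to elm.
    elm is a leaf — visit elm.
Full pre-order sequence: bay, ash, mint, kale, moss, sage, lime, fig, poppy, rye, lily, elm.

11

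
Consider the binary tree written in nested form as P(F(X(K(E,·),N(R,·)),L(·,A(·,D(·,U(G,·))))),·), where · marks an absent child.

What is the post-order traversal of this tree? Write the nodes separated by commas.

Post-order visits the left subtree, then the right subtree, then the node.
At P: go left to F.
  At F: go left to X.
    At X: go left to K.
      At K: go left to E.
        E is a leaf — visit E.
      At K: no right child.
      Visit K.
    At X: go right to N.
      At N: go left to R.
        R is a leaf — visit R.
      At N: no right child.
      Visit N.
    Visit X.
  At F: go right to L.
    At L: no left child.
    At L: go right to A.
      At A: no left child.
      At A: go right to D.
        At D: no left child.
        At D: go right to U.
          At U: go left to G.
            G is a leaf — visit G.
          At U: no right child.
          Visit U.
        Visit D.
      Visit A.
    Visit L.
  Visit F.
At P: no right child.
Visit P.

E, K, R, N, X, G, U, D, A, L, F, P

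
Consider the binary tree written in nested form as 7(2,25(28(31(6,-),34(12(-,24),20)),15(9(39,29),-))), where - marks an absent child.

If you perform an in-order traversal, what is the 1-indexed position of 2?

In-order visits the left subtree, then the node, then the right subtree.
At 7: go left to 2.
  2 is a leaf — visit 2.
Visit 7.
At 7: go right to 25.
  At 25: go left to 28.
    At 28: go left to 31.
      At 31: go left to 6.
        6 is a leaf — visit 6.
      Visit 31.
      At 31: no right child.
    Visit 28.
    At 28: go right to 34.
      At 34: go left to 12.
        At 12: no left child.
        Visit 12.
        At 12: go right to 24.
          24 is a leaf — visit 24.
      Visit 34.
      At 34: go right to 20.
        20 is a leaf — visit 20.
  Visit 25.
  At 25: go right to 15.
    At 15: go left to 9.
      At 9: go left to 39.
        39 is a leaf — visit 39.
      Visit 9.
      At 9: go right to 29.
        29 is a leaf — visit 29.
    Visit 15.
    At 15: no right child.
Full in-order sequence: 2, 7, 6, 31, 28, 12, 24, 34, 20, 25, 39, 9, 29, 15.

1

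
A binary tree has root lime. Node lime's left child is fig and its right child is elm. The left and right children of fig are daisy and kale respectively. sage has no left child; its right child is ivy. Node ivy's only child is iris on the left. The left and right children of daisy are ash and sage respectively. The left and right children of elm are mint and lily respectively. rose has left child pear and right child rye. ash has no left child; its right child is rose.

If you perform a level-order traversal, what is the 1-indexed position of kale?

Level-order visits nodes level by level from the root, left to right within each level.
Level 0: lime
Level 1: fig, elm
Level 2: daisy, kale, mint, lily
Level 3: ash, sage
Level 4: rose, ivy
Level 5: pear, rye, iris
Full level-order sequence: lime, fig, elm, daisy, kale, mint, lily, ash, sage, rose, ivy, pear, rye, iris.

5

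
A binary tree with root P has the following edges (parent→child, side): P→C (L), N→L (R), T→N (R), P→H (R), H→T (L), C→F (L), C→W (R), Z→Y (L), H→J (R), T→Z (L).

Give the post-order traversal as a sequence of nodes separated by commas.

F, W, C, Y, Z, L, N, T, J, H, P

Post-order visits the left subtree, then the right subtree, then the node.
At P: go left to C.
  At C: go left to F.
    F is a leaf — visit F.
  At C: go right to W.
    W is a leaf — visit W.
  Visit C.
At P: go right to H.
  At H: go left to T.
    At T: go left to Z.
      At Z: go left to Y.
        Y is a leaf — visit Y.
      At Z: no right child.
      Visit Z.
    At T: go right to N.
      At N: no left child.
      At N: go right to L.
        L is a leaf — visit L.
      Visit N.
    Visit T.
  At H: go right to J.
    J is a leaf — visit J.
  Visit H.
Visit P.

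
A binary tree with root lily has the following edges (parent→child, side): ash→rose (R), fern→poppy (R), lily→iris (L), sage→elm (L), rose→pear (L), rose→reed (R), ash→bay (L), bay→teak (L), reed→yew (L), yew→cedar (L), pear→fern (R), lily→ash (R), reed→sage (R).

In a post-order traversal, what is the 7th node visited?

cedar

Post-order visits the left subtree, then the right subtree, then the node.
At lily: go left to iris.
  iris is a leaf — visit iris.
At lily: go right to ash.
  At ash: go left to bay.
    At bay: go left to teak.
      teak is a leaf — visit teak.
    At bay: no right child.
    Visit bay.
  At ash: go right to rose.
    At rose: go left to pear.
      At pear: no left child.
      At pear: go right to fern.
        At fern: no left child.
        At fern: go right to poppy.
          poppy is a leaf — visit poppy.
        Visit fern.
      Visit pear.
    At rose: go right to reed.
      At reed: go left to yew.
        At yew: go left to cedar.
          cedar is a leaf — visit cedar.
        At yew: no right child.
        Visit yew.
      At reed: go right to sage.
        At sage: go left to elm.
          elm is a leaf — visit elm.
        At sage: no right child.
        Visit sage.
      Visit reed.
    Visit rose.
  Visit ash.
Visit lily.
Full post-order sequence: iris, teak, bay, poppy, fern, pear, cedar, yew, elm, sage, reed, rose, ash, lily.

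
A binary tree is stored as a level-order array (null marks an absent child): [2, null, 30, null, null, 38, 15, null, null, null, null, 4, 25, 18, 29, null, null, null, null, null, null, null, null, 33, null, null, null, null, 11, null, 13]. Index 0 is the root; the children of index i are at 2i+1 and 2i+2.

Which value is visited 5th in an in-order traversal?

25

In-order visits the left subtree, then the node, then the right subtree.
At 2: no left child.
Visit 2.
At 2: go right to 30.
  At 30: go left to 38.
    At 38: go left to 4.
      At 4: go left to 33.
        33 is a leaf — visit 33.
      Visit 4.
      At 4: no right child.
    Visit 38.
    At 38: go right to 25.
      25 is a leaf — visit 25.
  Visit 30.
  At 30: go right to 15.
    At 15: go left to 18.
      At 18: no left child.
      Visit 18.
      At 18: go right to 11.
        11 is a leaf — visit 11.
    Visit 15.
    At 15: go right to 29.
      At 29: no left child.
      Visit 29.
      At 29: go right to 13.
        13 is a leaf — visit 13.
Full in-order sequence: 2, 33, 4, 38, 25, 30, 18, 11, 15, 29, 13.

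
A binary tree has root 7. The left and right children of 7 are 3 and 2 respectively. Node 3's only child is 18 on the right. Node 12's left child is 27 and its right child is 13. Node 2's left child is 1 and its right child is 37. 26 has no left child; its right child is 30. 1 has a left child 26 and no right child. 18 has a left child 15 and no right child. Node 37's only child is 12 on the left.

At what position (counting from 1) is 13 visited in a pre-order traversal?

12

Pre-order visits the node, then its left subtree, then its right subtree.
Visit 7.
At 7: go left to 3.
  Visit 3.
  At 3: no left child.
  At 3: go right to 18.
    Visit 18.
    At 18: go left to 15.
      15 is a leaf — visit 15.
    At 18: no right child.
At 7: go right to 2.
  Visit 2.
  At 2: go left to 1.
    Visit 1.
    At 1: go left to 26.
      Visit 26.
      At 26: no left child.
      At 26: go right to 30.
        30 is a leaf — visit 30.
    At 1: no right child.
  At 2: go right to 37.
    Visit 37.
    At 37: go left to 12.
      Visit 12.
      At 12: go left to 27.
        27 is a leaf — visit 27.
      At 12: go right to 13.
        13 is a leaf — visit 13.
    At 37: no right child.
Full pre-order sequence: 7, 3, 18, 15, 2, 1, 26, 30, 37, 12, 27, 13.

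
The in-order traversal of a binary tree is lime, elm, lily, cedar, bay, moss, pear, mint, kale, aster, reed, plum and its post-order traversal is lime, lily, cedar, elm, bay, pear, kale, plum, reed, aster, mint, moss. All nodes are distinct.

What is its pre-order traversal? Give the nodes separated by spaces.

moss bay elm lime cedar lily mint pear aster kale reed plum

The last element of post-order is the root; it splits in-order into left and right subtrees.
Root moss: left subtree has 5 nodes {lime, elm, lily, cedar, bay}, right has 6 {pear, mint, kale, aster, reed, plum}.
  Root bay: left subtree has 4 nodes {lime, elm, lily, cedar}, right has 0 { }.
    Root elm: left subtree has 1 node {lime}, right has 2 {lily, cedar}.
      Root cedar: left subtree has 1 node {lily}, right has 0 { }.
  Root mint: left subtree has 1 node {pear}, right has 4 {kale, aster, reed, plum}.
    Root aster: left subtree has 1 node {kale}, right has 2 {reed, plum}.
      Root reed: left subtree has 0 nodes { }, right has 1 {plum}.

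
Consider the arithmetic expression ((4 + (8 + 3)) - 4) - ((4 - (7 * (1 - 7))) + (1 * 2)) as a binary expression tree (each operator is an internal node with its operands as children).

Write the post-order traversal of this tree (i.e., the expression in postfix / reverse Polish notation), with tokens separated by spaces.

4 8 3 + + 4 - 4 7 1 7 - * - 1 2 * + -

Post-order on an expression tree gives postfix notation: for each operator, emit left operand, right operand, then the operator.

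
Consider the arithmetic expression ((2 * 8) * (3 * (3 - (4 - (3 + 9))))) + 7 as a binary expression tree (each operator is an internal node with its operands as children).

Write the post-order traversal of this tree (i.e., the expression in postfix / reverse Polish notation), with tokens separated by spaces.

Post-order on an expression tree gives postfix notation: for each operator, emit left operand, right operand, then the operator.

2 8 * 3 3 4 3 9 + - - * * 7 +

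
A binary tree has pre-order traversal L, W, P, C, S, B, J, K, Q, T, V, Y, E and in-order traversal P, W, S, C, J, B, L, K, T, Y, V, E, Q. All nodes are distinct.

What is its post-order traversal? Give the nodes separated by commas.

The first element of pre-order is the root; it splits in-order into left and right subtrees.
Root L: left subtree has 6 nodes {P, W, S, C, J, B}, right has 6 {K, T, Y, V, E, Q}.
  Root W: left subtree has 1 node {P}, right has 4 {S, C, J, B}.
    Root C: left subtree has 1 node {S}, right has 2 {J, B}.
      Root B: left subtree has 1 node {J}, right has 0 { }.
  Root K: left subtree has 0 nodes { }, right has 5 {T, Y, V, E, Q}.
    Root Q: left subtree has 4 nodes {T, Y, V, E}, right has 0 { }.
      Root T: left subtree has 0 nodes { }, right has 3 {Y, V, E}.
        Root V: left subtree has 1 node {Y}, right has 1 {E}.

P, S, J, B, C, W, Y, E, V, T, Q, K, L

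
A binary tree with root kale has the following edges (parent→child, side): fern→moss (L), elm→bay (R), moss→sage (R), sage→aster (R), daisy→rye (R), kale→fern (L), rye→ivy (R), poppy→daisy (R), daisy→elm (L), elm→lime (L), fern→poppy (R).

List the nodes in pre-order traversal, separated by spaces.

kale fern moss sage aster poppy daisy elm lime bay rye ivy

Pre-order visits the node, then its left subtree, then its right subtree.
Visit kale.
At kale: go left to fern.
  Visit fern.
  At fern: go left to moss.
    Visit moss.
    At moss: no left child.
    At moss: go right to sage.
      Visit sage.
      At sage: no left child.
      At sage: go right to aster.
        aster is a leaf — visit aster.
  At fern: go right to poppy.
    Visit poppy.
    At poppy: no left child.
    At poppy: go right to daisy.
      Visit daisy.
      At daisy: go left to elm.
        Visit elm.
        At elm: go left to lime.
          lime is a leaf — visit lime.
        At elm: go right to bay.
          bay is a leaf — visit bay.
      At daisy: go right to rye.
        Visit rye.
        At rye: no left child.
        At rye: go right to ivy.
          ivy is a leaf — visit ivy.
At kale: no right child.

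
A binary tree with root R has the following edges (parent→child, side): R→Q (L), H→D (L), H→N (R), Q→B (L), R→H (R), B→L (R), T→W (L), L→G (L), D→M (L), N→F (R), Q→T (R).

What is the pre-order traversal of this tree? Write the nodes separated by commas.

Pre-order visits the node, then its left subtree, then its right subtree.
Visit R.
At R: go left to Q.
  Visit Q.
  At Q: go left to B.
    Visit B.
    At B: no left child.
    At B: go right to L.
      Visit L.
      At L: go left to G.
        G is a leaf — visit G.
      At L: no right child.
  At Q: go right to T.
    Visit T.
    At T: go left to W.
      W is a leaf — visit W.
    At T: no right child.
At R: go right to H.
  Visit H.
  At H: go left to D.
    Visit D.
    At D: go left to M.
      M is a leaf — visit M.
    At D: no right child.
  At H: go right to N.
    Visit N.
    At N: no left child.
    At N: go right to F.
      F is a leaf — visit F.

R, Q, B, L, G, T, W, H, D, M, N, F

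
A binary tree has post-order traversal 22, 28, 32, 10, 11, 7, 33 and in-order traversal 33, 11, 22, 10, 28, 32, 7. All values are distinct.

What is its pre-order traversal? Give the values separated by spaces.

33 7 11 10 22 32 28

The last element of post-order is the root; it splits in-order into left and right subtrees.
Root 33: left subtree has 0 nodes { }, right has 6 {11, 22, 10, 28, 32, 7}.
  Root 7: left subtree has 5 nodes {11, 22, 10, 28, 32}, right has 0 { }.
    Root 11: left subtree has 0 nodes { }, right has 4 {22, 10, 28, 32}.
      Root 10: left subtree has 1 node {22}, right has 2 {28, 32}.
        Root 32: left subtree has 1 node {28}, right has 0 { }.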